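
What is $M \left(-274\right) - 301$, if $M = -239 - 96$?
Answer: $91489$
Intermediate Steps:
$M = -335$ ($M = -239 - 96 = -335$)
$M \left(-274\right) - 301 = \left(-335\right) \left(-274\right) - 301 = 91790 - 301 = 91489$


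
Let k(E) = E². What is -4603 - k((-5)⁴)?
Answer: -395228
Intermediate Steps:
-4603 - k((-5)⁴) = -4603 - ((-5)⁴)² = -4603 - 1*625² = -4603 - 1*390625 = -4603 - 390625 = -395228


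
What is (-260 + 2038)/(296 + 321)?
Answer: 1778/617 ≈ 2.8817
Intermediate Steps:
(-260 + 2038)/(296 + 321) = 1778/617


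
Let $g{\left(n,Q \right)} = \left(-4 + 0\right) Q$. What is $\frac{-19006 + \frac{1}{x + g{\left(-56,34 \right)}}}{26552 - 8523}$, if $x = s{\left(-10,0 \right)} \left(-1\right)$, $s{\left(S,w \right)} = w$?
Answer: $- \frac{2584817}{2451944} \approx -1.0542$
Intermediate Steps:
$g{\left(n,Q \right)} = - 4 Q$
$x = 0$ ($x = 0 \left(-1\right) = 0$)
$\frac{-19006 + \frac{1}{x + g{\left(-56,34 \right)}}}{26552 - 8523} = \frac{-19006 + \frac{1}{0 - 136}}{26552 - 8523} = \frac{-19006 + \frac{1}{0 - 136}}{18029} = \left(-19006 + \frac{1}{-136}\right) \frac{1}{18029} = \left(-19006 - \frac{1}{136}\right) \frac{1}{18029} = \left(- \frac{2584817}{136}\right) \frac{1}{18029} = - \frac{2584817}{2451944}$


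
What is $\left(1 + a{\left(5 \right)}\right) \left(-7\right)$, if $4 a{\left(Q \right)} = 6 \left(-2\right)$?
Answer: $14$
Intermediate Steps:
$a{\left(Q \right)} = -3$ ($a{\left(Q \right)} = \frac{6 \left(-2\right)}{4} = \frac{1}{4} \left(-12\right) = -3$)
$\left(1 + a{\left(5 \right)}\right) \left(-7\right) = \left(1 - 3\right) \left(-7\right) = \left(-2\right) \left(-7\right) = 14$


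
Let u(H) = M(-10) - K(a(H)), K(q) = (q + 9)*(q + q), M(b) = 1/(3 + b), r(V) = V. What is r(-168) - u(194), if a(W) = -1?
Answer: -1287/7 ≈ -183.86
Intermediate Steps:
K(q) = 2*q*(9 + q) (K(q) = (9 + q)*(2*q) = 2*q*(9 + q))
u(H) = 111/7 (u(H) = 1/(3 - 10) - 2*(-1)*(9 - 1) = 1/(-7) - 2*(-1)*8 = -⅐ - 1*(-16) = -⅐ + 16 = 111/7)
r(-168) - u(194) = -168 - 1*111/7 = -168 - 111/7 = -1287/7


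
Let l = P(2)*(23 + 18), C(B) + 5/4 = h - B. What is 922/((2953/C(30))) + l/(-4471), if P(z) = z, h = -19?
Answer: -414771623/26405726 ≈ -15.708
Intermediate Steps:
C(B) = -81/4 - B (C(B) = -5/4 + (-19 - B) = -81/4 - B)
l = 82 (l = 2*(23 + 18) = 2*41 = 82)
922/((2953/C(30))) + l/(-4471) = 922/((2953/(-81/4 - 1*30))) + 82/(-4471) = 922/((2953/(-81/4 - 30))) + 82*(-1/4471) = 922/((2953/(-201/4))) - 82/4471 = 922/((2953*(-4/201))) - 82/4471 = 922/(-11812/201) - 82/4471 = 922*(-201/11812) - 82/4471 = -92661/5906 - 82/4471 = -414771623/26405726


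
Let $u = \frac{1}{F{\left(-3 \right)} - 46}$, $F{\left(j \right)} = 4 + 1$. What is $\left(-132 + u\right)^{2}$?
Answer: $\frac{29300569}{1681} \approx 17430.0$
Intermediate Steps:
$F{\left(j \right)} = 5$
$u = - \frac{1}{41}$ ($u = \frac{1}{5 - 46} = \frac{1}{-41} = - \frac{1}{41} \approx -0.02439$)
$\left(-132 + u\right)^{2} = \left(-132 - \frac{1}{41}\right)^{2} = \left(- \frac{5413}{41}\right)^{2} = \frac{29300569}{1681}$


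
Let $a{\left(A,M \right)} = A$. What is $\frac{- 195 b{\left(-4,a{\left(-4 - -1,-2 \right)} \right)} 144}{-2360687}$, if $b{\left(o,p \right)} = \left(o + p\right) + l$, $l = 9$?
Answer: $\frac{56160}{2360687} \approx 0.02379$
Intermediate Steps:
$b{\left(o,p \right)} = 9 + o + p$ ($b{\left(o,p \right)} = \left(o + p\right) + 9 = 9 + o + p$)
$\frac{- 195 b{\left(-4,a{\left(-4 - -1,-2 \right)} \right)} 144}{-2360687} = \frac{- 195 \left(9 - 4 - 3\right) 144}{-2360687} = - 195 \left(9 - 4 + \left(-4 + 1\right)\right) 144 \left(- \frac{1}{2360687}\right) = - 195 \left(9 - 4 - 3\right) 144 \left(- \frac{1}{2360687}\right) = \left(-195\right) 2 \cdot 144 \left(- \frac{1}{2360687}\right) = \left(-390\right) 144 \left(- \frac{1}{2360687}\right) = \left(-56160\right) \left(- \frac{1}{2360687}\right) = \frac{56160}{2360687}$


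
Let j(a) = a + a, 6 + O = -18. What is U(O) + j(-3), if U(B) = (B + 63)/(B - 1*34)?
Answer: -387/58 ≈ -6.6724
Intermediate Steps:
O = -24 (O = -6 - 18 = -24)
U(B) = (63 + B)/(-34 + B) (U(B) = (63 + B)/(B - 34) = (63 + B)/(-34 + B))
j(a) = 2*a
U(O) + j(-3) = (63 - 24)/(-34 - 24) + 2*(-3) = 39/(-58) - 6 = -1/58*39 - 6 = -39/58 - 6 = -387/58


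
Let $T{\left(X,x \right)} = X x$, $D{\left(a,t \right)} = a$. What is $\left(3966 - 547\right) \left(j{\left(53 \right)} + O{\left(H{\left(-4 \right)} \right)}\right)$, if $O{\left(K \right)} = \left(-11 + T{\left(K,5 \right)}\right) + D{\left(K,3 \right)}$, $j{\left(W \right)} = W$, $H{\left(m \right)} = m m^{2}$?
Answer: $-1169298$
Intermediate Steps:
$H{\left(m \right)} = m^{3}$
$O{\left(K \right)} = -11 + 6 K$ ($O{\left(K \right)} = \left(-11 + K 5\right) + K = \left(-11 + 5 K\right) + K = -11 + 6 K$)
$\left(3966 - 547\right) \left(j{\left(53 \right)} + O{\left(H{\left(-4 \right)} \right)}\right) = \left(3966 - 547\right) \left(53 + \left(-11 + 6 \left(-4\right)^{3}\right)\right) = 3419 \left(53 + \left(-11 + 6 \left(-64\right)\right)\right) = 3419 \left(53 - 395\right) = 3419 \left(-342\right) = -1169298$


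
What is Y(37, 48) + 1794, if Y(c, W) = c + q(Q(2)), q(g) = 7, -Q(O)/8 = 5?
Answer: 1838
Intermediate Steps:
Q(O) = -40 (Q(O) = -8*5 = -40)
Y(c, W) = 7 + c (Y(c, W) = c + 7 = 7 + c)
Y(37, 48) + 1794 = (7 + 37) + 1794 = 44 + 1794 = 1838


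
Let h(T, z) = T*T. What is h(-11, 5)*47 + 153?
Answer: 5840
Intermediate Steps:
h(T, z) = T**2
h(-11, 5)*47 + 153 = (-11)**2*47 + 153 = 121*47 + 153 = 5687 + 153 = 5840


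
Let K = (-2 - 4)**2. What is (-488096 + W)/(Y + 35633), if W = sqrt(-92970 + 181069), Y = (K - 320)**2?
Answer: -488096/116289 + sqrt(88099)/116289 ≈ -4.1947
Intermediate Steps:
K = 36 (K = (-6)**2 = 36)
Y = 80656 (Y = (36 - 320)**2 = (-284)**2 = 80656)
W = sqrt(88099) ≈ 296.81
(-488096 + W)/(Y + 35633) = (-488096 + sqrt(88099))/(80656 + 35633) = (-488096 + sqrt(88099))/116289 = (-488096 + sqrt(88099))*(1/116289) = -488096/116289 + sqrt(88099)/116289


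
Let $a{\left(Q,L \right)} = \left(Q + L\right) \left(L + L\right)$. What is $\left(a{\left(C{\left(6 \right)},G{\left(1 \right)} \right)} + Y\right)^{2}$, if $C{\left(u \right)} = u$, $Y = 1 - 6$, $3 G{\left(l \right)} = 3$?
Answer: $81$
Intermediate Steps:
$G{\left(l \right)} = 1$ ($G{\left(l \right)} = \frac{1}{3} \cdot 3 = 1$)
$Y = -5$ ($Y = 1 - 6 = -5$)
$a{\left(Q,L \right)} = 2 L \left(L + Q\right)$ ($a{\left(Q,L \right)} = \left(L + Q\right) 2 L = 2 L \left(L + Q\right)$)
$\left(a{\left(C{\left(6 \right)},G{\left(1 \right)} \right)} + Y\right)^{2} = \left(2 \cdot 1 \left(1 + 6\right) - 5\right)^{2} = \left(2 \cdot 1 \cdot 7 - 5\right)^{2} = \left(14 - 5\right)^{2} = 9^{2} = 81$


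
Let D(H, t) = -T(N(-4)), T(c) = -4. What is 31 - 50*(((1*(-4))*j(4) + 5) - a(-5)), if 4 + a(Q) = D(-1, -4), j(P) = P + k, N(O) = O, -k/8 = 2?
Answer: -2619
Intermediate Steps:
k = -16 (k = -8*2 = -16)
D(H, t) = 4 (D(H, t) = -1*(-4) = 4)
j(P) = -16 + P (j(P) = P - 16 = -16 + P)
a(Q) = 0 (a(Q) = -4 + 4 = 0)
31 - 50*(((1*(-4))*j(4) + 5) - a(-5)) = 31 - 50*(((1*(-4))*(-16 + 4) + 5) - 1*0) = 31 - 50*((-4*(-12) + 5) + 0) = 31 - 50*((48 + 5) + 0) = 31 - 50*(53 + 0) = 31 - 50*53 = 31 - 2650 = -2619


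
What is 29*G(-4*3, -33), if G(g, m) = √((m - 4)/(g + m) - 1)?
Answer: 58*I*√10/15 ≈ 12.227*I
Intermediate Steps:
G(g, m) = √(-1 + (-4 + m)/(g + m)) (G(g, m) = √((-4 + m)/(g + m) - 1) = √(-1 + (-4 + m)/(g + m)))
29*G(-4*3, -33) = 29*√((-4 - (-4)*3)/(-4*3 - 33)) = 29*√((-4 - 1*(-12))/(-12 - 33)) = 29*√((-4 + 12)/(-45)) = 29*√(-1/45*8) = 29*√(-8/45) = 29*(2*I*√10/15) = 58*I*√10/15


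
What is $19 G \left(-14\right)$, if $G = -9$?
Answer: $2394$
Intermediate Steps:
$19 G \left(-14\right) = 19 \left(-9\right) \left(-14\right) = \left(-171\right) \left(-14\right) = 2394$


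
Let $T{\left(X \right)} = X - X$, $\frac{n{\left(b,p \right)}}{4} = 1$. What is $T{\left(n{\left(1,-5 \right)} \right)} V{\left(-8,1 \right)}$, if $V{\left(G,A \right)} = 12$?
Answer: $0$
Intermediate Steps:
$n{\left(b,p \right)} = 4$ ($n{\left(b,p \right)} = 4 \cdot 1 = 4$)
$T{\left(X \right)} = 0$
$T{\left(n{\left(1,-5 \right)} \right)} V{\left(-8,1 \right)} = 0 \cdot 12 = 0$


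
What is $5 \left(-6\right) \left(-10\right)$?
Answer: $300$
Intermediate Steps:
$5 \left(-6\right) \left(-10\right) = \left(-30\right) \left(-10\right) = 300$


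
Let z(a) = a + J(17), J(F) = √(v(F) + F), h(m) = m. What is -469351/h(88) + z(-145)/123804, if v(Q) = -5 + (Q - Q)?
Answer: -14526885991/2723688 + √3/61902 ≈ -5333.5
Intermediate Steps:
v(Q) = -5 (v(Q) = -5 + 0 = -5)
J(F) = √(-5 + F)
z(a) = a + 2*√3 (z(a) = a + √(-5 + 17) = a + √12 = a + 2*√3)
-469351/h(88) + z(-145)/123804 = -469351/88 + (-145 + 2*√3)/123804 = -469351*1/88 + (-145 + 2*√3)*(1/123804) = -469351/88 + (-145/123804 + √3/61902) = -14526885991/2723688 + √3/61902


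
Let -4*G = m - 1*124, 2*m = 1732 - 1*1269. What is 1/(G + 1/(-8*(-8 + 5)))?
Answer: -6/161 ≈ -0.037267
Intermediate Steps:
m = 463/2 (m = (1732 - 1*1269)/2 = (1732 - 1269)/2 = (½)*463 = 463/2 ≈ 231.50)
G = -215/8 (G = -(463/2 - 1*124)/4 = -(463/2 - 124)/4 = -¼*215/2 = -215/8 ≈ -26.875)
1/(G + 1/(-8*(-8 + 5))) = 1/(-215/8 + 1/(-8*(-8 + 5))) = 1/(-215/8 + 1/(-8*(-3))) = 1/(-215/8 + 1/24) = 1/(-161/6) = -6/161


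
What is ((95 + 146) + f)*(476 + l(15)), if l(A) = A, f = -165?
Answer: 37316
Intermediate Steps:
((95 + 146) + f)*(476 + l(15)) = ((95 + 146) - 165)*(476 + 15) = (241 - 165)*491 = 76*491 = 37316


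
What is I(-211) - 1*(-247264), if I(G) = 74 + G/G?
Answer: 247339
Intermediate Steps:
I(G) = 75 (I(G) = 74 + 1 = 75)
I(-211) - 1*(-247264) = 75 - 1*(-247264) = 75 + 247264 = 247339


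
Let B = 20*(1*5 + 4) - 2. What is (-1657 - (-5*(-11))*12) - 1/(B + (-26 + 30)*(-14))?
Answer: -282675/122 ≈ -2317.0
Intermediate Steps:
B = 178 (B = 20*(5 + 4) - 2 = 20*9 - 2 = 180 - 2 = 178)
(-1657 - (-5*(-11))*12) - 1/(B + (-26 + 30)*(-14)) = (-1657 - (-5*(-11))*12) - 1/(178 + (-26 + 30)*(-14)) = (-1657 - 55*12) - 1/(178 + 4*(-14)) = (-1657 - 1*660) - 1/(178 - 56) = (-1657 - 660) - 1/122 = -2317 - 1*1/122 = -2317 - 1/122 = -282675/122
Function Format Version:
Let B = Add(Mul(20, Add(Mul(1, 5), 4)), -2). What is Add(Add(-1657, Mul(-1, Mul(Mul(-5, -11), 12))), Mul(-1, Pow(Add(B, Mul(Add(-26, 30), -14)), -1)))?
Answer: Rational(-282675, 122) ≈ -2317.0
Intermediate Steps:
B = 178 (B = Add(Mul(20, Add(5, 4)), -2) = Add(Mul(20, 9), -2) = Add(180, -2) = 178)
Add(Add(-1657, Mul(-1, Mul(Mul(-5, -11), 12))), Mul(-1, Pow(Add(B, Mul(Add(-26, 30), -14)), -1))) = Add(Add(-1657, Mul(-1, Mul(Mul(-5, -11), 12))), Mul(-1, Pow(Add(178, Mul(Add(-26, 30), -14)), -1))) = Add(Add(-1657, Mul(-1, Mul(55, 12))), Mul(-1, Pow(Add(178, Mul(4, -14)), -1))) = Add(Add(-1657, Mul(-1, 660)), Mul(-1, Pow(Add(178, -56), -1))) = Add(Add(-1657, -660), Mul(-1, Pow(122, -1))) = Add(-2317, Mul(-1, Rational(1, 122))) = Add(-2317, Rational(-1, 122)) = Rational(-282675, 122)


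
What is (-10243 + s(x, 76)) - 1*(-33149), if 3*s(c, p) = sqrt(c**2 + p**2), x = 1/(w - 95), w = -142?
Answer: 22906 + sqrt(324432145)/711 ≈ 22931.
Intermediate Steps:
x = -1/237 (x = 1/(-142 - 95) = 1/(-237) = -1/237 ≈ -0.0042194)
s(c, p) = sqrt(c**2 + p**2)/3
(-10243 + s(x, 76)) - 1*(-33149) = (-10243 + sqrt((-1/237)**2 + 76**2)/3) - 1*(-33149) = (-10243 + sqrt(1/56169 + 5776)/3) + 33149 = (-10243 + sqrt(324432145/56169)/3) + 33149 = (-10243 + (sqrt(324432145)/237)/3) + 33149 = (-10243 + sqrt(324432145)/711) + 33149 = 22906 + sqrt(324432145)/711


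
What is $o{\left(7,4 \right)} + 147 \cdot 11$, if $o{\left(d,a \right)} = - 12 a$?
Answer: $1569$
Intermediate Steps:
$o{\left(7,4 \right)} + 147 \cdot 11 = \left(-12\right) 4 + 147 \cdot 11 = -48 + 1617 = 1569$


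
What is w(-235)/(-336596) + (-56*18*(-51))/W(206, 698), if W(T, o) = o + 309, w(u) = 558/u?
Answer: 2033188223193/39826880210 ≈ 51.051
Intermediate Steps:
W(T, o) = 309 + o
w(-235)/(-336596) + (-56*18*(-51))/W(206, 698) = (558/(-235))/(-336596) + (-56*18*(-51))/(309 + 698) = (558*(-1/235))*(-1/336596) - 1008*(-51)/1007 = -558/235*(-1/336596) + 51408*(1/1007) = 279/39550030 + 51408/1007 = 2033188223193/39826880210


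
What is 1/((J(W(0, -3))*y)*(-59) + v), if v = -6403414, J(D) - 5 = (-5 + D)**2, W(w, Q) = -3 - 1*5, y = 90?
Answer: -1/7327354 ≈ -1.3647e-7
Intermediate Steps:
W(w, Q) = -8 (W(w, Q) = -3 - 5 = -8)
J(D) = 5 + (-5 + D)**2
1/((J(W(0, -3))*y)*(-59) + v) = 1/(((5 + (-5 - 8)**2)*90)*(-59) - 6403414) = 1/(((5 + (-13)**2)*90)*(-59) - 6403414) = 1/(((5 + 169)*90)*(-59) - 6403414) = 1/((174*90)*(-59) - 6403414) = 1/(15660*(-59) - 6403414) = 1/(-923940 - 6403414) = 1/(-7327354) = -1/7327354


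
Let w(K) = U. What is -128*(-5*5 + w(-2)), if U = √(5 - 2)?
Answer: 3200 - 128*√3 ≈ 2978.3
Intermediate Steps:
U = √3 ≈ 1.7320
w(K) = √3
-128*(-5*5 + w(-2)) = -128*(-5*5 + √3) = -128*(-25 + √3) = 3200 - 128*√3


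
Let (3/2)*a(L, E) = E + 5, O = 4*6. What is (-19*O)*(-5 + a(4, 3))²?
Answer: -152/3 ≈ -50.667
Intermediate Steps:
O = 24
a(L, E) = 10/3 + 2*E/3 (a(L, E) = 2*(E + 5)/3 = 2*(5 + E)/3 = 10/3 + 2*E/3)
(-19*O)*(-5 + a(4, 3))² = (-19*24)*(-5 + (10/3 + (⅔)*3))² = -456*(-5 + (10/3 + 2))² = -456*(-5 + 16/3)² = -456*(⅓)² = -456*⅑ = -152/3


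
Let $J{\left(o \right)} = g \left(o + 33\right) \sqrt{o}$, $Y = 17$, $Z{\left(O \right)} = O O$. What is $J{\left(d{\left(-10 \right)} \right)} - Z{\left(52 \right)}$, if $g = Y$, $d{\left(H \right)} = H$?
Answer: $-2704 + 391 i \sqrt{10} \approx -2704.0 + 1236.5 i$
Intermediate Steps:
$Z{\left(O \right)} = O^{2}$
$g = 17$
$J{\left(o \right)} = \sqrt{o} \left(561 + 17 o\right)$ ($J{\left(o \right)} = 17 \left(o + 33\right) \sqrt{o} = 17 \left(33 + o\right) \sqrt{o} = \left(561 + 17 o\right) \sqrt{o} = \sqrt{o} \left(561 + 17 o\right)$)
$J{\left(d{\left(-10 \right)} \right)} - Z{\left(52 \right)} = 17 \sqrt{-10} \left(33 - 10\right) - 52^{2} = 17 i \sqrt{10} \cdot 23 - 2704 = 391 i \sqrt{10} - 2704 = -2704 + 391 i \sqrt{10}$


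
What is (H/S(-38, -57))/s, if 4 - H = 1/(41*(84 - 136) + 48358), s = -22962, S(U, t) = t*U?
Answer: -184903/2299082098392 ≈ -8.0425e-8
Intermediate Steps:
S(U, t) = U*t
H = 184903/46226 (H = 4 - 1/(41*(84 - 136) + 48358) = 4 - 1/(41*(-52) + 48358) = 4 - 1/(-2132 + 48358) = 4 - 1/46226 = 184903/46226 ≈ 4.0000)
(H/S(-38, -57))/s = (184903/(46226*((-38*(-57)))))/(-22962) = ((184903/46226)/2166)*(-1/22962) = ((184903/46226)*(1/2166))*(-1/22962) = (184903/100125516)*(-1/22962) = -184903/2299082098392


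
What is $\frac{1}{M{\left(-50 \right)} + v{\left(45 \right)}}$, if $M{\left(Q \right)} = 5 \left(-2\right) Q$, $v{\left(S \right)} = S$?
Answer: $\frac{1}{545} \approx 0.0018349$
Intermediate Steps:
$M{\left(Q \right)} = - 10 Q$
$\frac{1}{M{\left(-50 \right)} + v{\left(45 \right)}} = \frac{1}{\left(-10\right) \left(-50\right) + 45} = \frac{1}{500 + 45} = \frac{1}{545}$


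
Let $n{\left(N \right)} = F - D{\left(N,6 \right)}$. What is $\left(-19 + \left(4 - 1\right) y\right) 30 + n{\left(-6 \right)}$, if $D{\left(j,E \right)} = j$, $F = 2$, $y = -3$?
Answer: $-832$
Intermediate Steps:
$n{\left(N \right)} = 2 - N$
$\left(-19 + \left(4 - 1\right) y\right) 30 + n{\left(-6 \right)} = \left(-19 + \left(4 - 1\right) \left(-3\right)\right) 30 + \left(2 - -6\right) = \left(-19 + 3 \left(-3\right)\right) 30 + \left(2 + 6\right) = \left(-19 - 9\right) 30 + 8 = \left(-28\right) 30 + 8 = -840 + 8 = -832$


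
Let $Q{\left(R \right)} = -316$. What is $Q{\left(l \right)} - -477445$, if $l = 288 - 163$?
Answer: $477129$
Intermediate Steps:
$l = 125$ ($l = 288 - 163 = 125$)
$Q{\left(l \right)} - -477445 = -316 - -477445 = -316 + 477445 = 477129$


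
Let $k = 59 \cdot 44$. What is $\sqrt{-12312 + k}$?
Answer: $2 i \sqrt{2429} \approx 98.57 i$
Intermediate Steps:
$k = 2596$
$\sqrt{-12312 + k} = \sqrt{-12312 + 2596} = \sqrt{-9716} = 2 i \sqrt{2429}$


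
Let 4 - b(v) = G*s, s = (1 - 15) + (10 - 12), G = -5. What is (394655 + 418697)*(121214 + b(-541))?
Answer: 98527834576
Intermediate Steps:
s = -16 (s = -14 - 2 = -16)
b(v) = -76 (b(v) = 4 - (-5)*(-16) = 4 - 1*80 = 4 - 80 = -76)
(394655 + 418697)*(121214 + b(-541)) = (394655 + 418697)*(121214 - 76) = 813352*121138 = 98527834576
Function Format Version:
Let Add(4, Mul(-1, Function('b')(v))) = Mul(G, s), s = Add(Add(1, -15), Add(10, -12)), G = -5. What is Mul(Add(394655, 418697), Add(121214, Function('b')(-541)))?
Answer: 98527834576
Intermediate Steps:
s = -16 (s = Add(-14, -2) = -16)
Function('b')(v) = -76 (Function('b')(v) = Add(4, Mul(-1, Mul(-5, -16))) = Add(4, Mul(-1, 80)) = Add(4, -80) = -76)
Mul(Add(394655, 418697), Add(121214, Function('b')(-541))) = Mul(Add(394655, 418697), Add(121214, -76)) = Mul(813352, 121138) = 98527834576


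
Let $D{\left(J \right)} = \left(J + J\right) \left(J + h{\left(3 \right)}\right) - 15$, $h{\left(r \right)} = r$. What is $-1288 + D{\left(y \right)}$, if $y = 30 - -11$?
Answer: $2305$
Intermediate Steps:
$y = 41$ ($y = 30 + 11 = 41$)
$D{\left(J \right)} = -15 + 2 J \left(3 + J\right)$ ($D{\left(J \right)} = \left(J + J\right) \left(J + 3\right) - 15 = 2 J \left(3 + J\right) - 15 = -15 + 2 J \left(3 + J\right)$)
$-1288 + D{\left(y \right)} = -1288 + \left(-15 + 2 \cdot 41^{2} + 6 \cdot 41\right) = -1288 + \left(-15 + 2 \cdot 1681 + 246\right) = -1288 + \left(-15 + 3362 + 246\right) = -1288 + 3593 = 2305$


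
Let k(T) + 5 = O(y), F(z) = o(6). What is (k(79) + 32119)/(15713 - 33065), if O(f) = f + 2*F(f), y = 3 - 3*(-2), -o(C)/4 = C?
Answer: -32075/17352 ≈ -1.8485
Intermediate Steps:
o(C) = -4*C
F(z) = -24 (F(z) = -4*6 = -24)
y = 9 (y = 3 + 6 = 9)
O(f) = -48 + f (O(f) = f + 2*(-24) = f - 48 = -48 + f)
k(T) = -44 (k(T) = -5 + (-48 + 9) = -5 - 39 = -44)
(k(79) + 32119)/(15713 - 33065) = (-44 + 32119)/(15713 - 33065) = 32075/(-17352) = 32075*(-1/17352) = -32075/17352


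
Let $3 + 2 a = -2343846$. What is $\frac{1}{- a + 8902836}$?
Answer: $\frac{2}{20149521} \approx 9.9258 \cdot 10^{-8}$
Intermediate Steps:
$a = - \frac{2343849}{2}$ ($a = - \frac{3}{2} + \frac{1}{2} \left(-2343846\right) = - \frac{3}{2} - 1171923 = - \frac{2343849}{2} \approx -1.1719 \cdot 10^{6}$)
$\frac{1}{- a + 8902836} = \frac{1}{\left(-1\right) \left(- \frac{2343849}{2}\right) + 8902836} = \frac{1}{\frac{2343849}{2} + 8902836} = \frac{1}{\frac{20149521}{2}} = \frac{2}{20149521}$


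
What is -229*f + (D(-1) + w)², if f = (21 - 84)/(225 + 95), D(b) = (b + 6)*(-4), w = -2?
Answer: 169307/320 ≈ 529.08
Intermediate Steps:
D(b) = -24 - 4*b (D(b) = (6 + b)*(-4) = -24 - 4*b)
f = -63/320 ≈ -0.19688
-229*f + (D(-1) + w)² = -229*(-63/320) + ((-24 - 4*(-1)) - 2)² = 14427/320 + ((-24 + 4) - 2)² = 14427/320 + (-20 - 2)² = 14427/320 + (-22)² = 14427/320 + 484 = 169307/320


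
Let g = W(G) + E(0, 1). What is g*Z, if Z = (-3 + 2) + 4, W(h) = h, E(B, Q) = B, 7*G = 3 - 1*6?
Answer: -9/7 ≈ -1.2857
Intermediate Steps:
G = -3/7 (G = (3 - 1*6)/7 = (3 - 6)/7 = (⅐)*(-3) = -3/7 ≈ -0.42857)
g = -3/7 (g = -3/7 + 0 = -3/7 ≈ -0.42857)
Z = 3 (Z = -1 + 4 = 3)
g*Z = -3/7*3 = -9/7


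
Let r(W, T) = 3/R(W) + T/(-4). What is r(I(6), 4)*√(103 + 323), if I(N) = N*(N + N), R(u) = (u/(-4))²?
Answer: -107*√426/108 ≈ -20.449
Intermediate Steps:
R(u) = u²/16 (R(u) = (u*(-¼))² = (-u/4)² = u²/16)
I(N) = 2*N² (I(N) = N*(2*N) = 2*N²)
r(W, T) = 48/W² - T/4 (r(W, T) = 3/((W²/16)) + T/(-4) = 3*(16/W²) + T*(-¼) = 48/W² - T/4)
r(I(6), 4)*√(103 + 323) = (48/(2*6²)² - ¼*4)*√(103 + 323) = (48/(2*36)² - 1)*√426 = (48/72² - 1)*√426 = (48*(1/5184) - 1)*√426 = (1/108 - 1)*√426 = -107*√426/108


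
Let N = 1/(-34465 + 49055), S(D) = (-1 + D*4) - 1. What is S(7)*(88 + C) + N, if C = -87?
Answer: 379341/14590 ≈ 26.000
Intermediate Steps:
S(D) = -2 + 4*D (S(D) = (-1 + 4*D) - 1 = -2 + 4*D)
N = 1/14590 ≈ 6.8540e-5
S(7)*(88 + C) + N = (-2 + 4*7)*(88 - 87) + 1/14590 = (-2 + 28)*1 + 1/14590 = 26*1 + 1/14590 = 26 + 1/14590 = 379341/14590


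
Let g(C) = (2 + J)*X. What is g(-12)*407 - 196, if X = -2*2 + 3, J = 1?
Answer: -1417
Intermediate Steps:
X = -1 (X = -4 + 3 = -1)
g(C) = -3 (g(C) = (2 + 1)*(-1) = 3*(-1) = -3)
g(-12)*407 - 196 = -3*407 - 196 = -1221 - 196 = -1417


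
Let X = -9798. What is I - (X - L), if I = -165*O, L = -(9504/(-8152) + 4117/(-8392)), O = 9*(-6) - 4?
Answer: 165638609783/8551448 ≈ 19370.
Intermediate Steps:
O = -58 (O = -54 - 4 = -58)
L = 14164919/8551448 (L = -(9504*(-1/8152) + 4117*(-1/8392)) = -(-1188/1019 - 4117/8392) = -1*(-14164919/8551448) = 14164919/8551448 ≈ 1.6564)
I = 9570 (I = -165*(-58) = 9570)
I - (X - L) = 9570 - (-9798 - 1*14164919/8551448) = 9570 - (-9798 - 14164919/8551448) = 9570 - 1*(-83801252423/8551448) = 9570 + 83801252423/8551448 = 165638609783/8551448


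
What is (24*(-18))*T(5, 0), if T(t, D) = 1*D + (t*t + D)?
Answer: -10800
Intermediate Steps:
T(t, D) = t² + 2*D (T(t, D) = D + (t² + D) = D + (D + t²) = t² + 2*D)
(24*(-18))*T(5, 0) = (24*(-18))*(5² + 2*0) = -432*(25 + 0) = -432*25 = -10800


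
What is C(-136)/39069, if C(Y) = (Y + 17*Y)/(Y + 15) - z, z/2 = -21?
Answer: 2510/1575783 ≈ 0.0015929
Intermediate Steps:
z = -42 (z = 2*(-21) = -42)
C(Y) = 42 + 18*Y/(15 + Y) (C(Y) = (Y + 17*Y)/(Y + 15) - 1*(-42) = (18*Y)/(15 + Y) + 42 = 18*Y/(15 + Y) + 42 = 42 + 18*Y/(15 + Y))
C(-136)/39069 = (30*(21 + 2*(-136))/(15 - 136))/39069 = (30*(21 - 272)/(-121))*(1/39069) = (30*(-1/121)*(-251))*(1/39069) = (7530/121)*(1/39069) = 2510/1575783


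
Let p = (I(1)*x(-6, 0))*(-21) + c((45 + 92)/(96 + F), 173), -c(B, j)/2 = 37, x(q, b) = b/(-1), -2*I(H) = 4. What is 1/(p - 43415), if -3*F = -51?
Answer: -1/43489 ≈ -2.2994e-5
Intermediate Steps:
F = 17 (F = -⅓*(-51) = 17)
I(H) = -2 (I(H) = -½*4 = -2)
x(q, b) = -b (x(q, b) = b*(-1) = -b)
c(B, j) = -74 (c(B, j) = -2*37 = -74)
p = -74 (p = -(-2)*0*(-21) - 74 = -2*0*(-21) - 74 = 0*(-21) - 74 = 0 - 74 = -74)
1/(p - 43415) = 1/(-74 - 43415) = 1/(-43489) = -1/43489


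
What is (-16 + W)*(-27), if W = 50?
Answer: -918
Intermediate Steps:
(-16 + W)*(-27) = (-16 + 50)*(-27) = 34*(-27) = -918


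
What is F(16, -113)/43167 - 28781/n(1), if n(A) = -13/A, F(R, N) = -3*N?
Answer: 414131278/187057 ≈ 2213.9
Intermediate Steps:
F(16, -113)/43167 - 28781/n(1) = -3*(-113)/43167 - 28781/((-13/1)) = 339*(1/43167) - 28781/((-13*1)) = 113/14389 - 28781/(-13) = 113/14389 - 28781*(-1/13) = 113/14389 + 28781/13 = 414131278/187057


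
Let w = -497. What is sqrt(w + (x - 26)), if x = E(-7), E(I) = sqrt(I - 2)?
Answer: sqrt(-523 + 3*I) ≈ 0.06559 + 22.869*I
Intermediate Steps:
E(I) = sqrt(-2 + I)
x = 3*I (x = sqrt(-2 - 7) = sqrt(-9) = 3*I ≈ 3.0*I)
sqrt(w + (x - 26)) = sqrt(-497 + (3*I - 26)) = sqrt(-497 + (-26 + 3*I)) = sqrt(-523 + 3*I)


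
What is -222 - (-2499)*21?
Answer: 52257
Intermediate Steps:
-222 - (-2499)*21 = -222 - 147*(-357) = -222 + 52479 = 52257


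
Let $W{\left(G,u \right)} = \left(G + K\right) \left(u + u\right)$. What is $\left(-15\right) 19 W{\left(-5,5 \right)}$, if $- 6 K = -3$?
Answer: $12825$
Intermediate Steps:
$K = \frac{1}{2}$ ($K = \left(- \frac{1}{6}\right) \left(-3\right) = \frac{1}{2} \approx 0.5$)
$W{\left(G,u \right)} = 2 u \left(\frac{1}{2} + G\right)$ ($W{\left(G,u \right)} = \left(G + \frac{1}{2}\right) \left(u + u\right) = \left(\frac{1}{2} + G\right) 2 u = 2 u \left(\frac{1}{2} + G\right)$)
$\left(-15\right) 19 W{\left(-5,5 \right)} = \left(-15\right) 19 \cdot 5 \left(1 + 2 \left(-5\right)\right) = - 285 \cdot 5 \left(1 - 10\right) = - 285 \cdot 5 \left(-9\right) = \left(-285\right) \left(-45\right) = 12825$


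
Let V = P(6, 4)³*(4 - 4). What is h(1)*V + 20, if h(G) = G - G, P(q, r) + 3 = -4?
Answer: 20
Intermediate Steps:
P(q, r) = -7 (P(q, r) = -3 - 4 = -7)
h(G) = 0
V = 0 (V = (-7)³*(4 - 4) = -343*0 = 0)
h(1)*V + 20 = 0*0 + 20 = 0 + 20 = 20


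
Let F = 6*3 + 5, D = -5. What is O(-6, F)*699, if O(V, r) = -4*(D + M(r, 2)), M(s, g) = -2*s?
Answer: 142596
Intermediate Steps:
F = 23 (F = 18 + 5 = 23)
O(V, r) = 20 + 8*r (O(V, r) = -4*(-5 - 2*r) = 20 + 8*r)
O(-6, F)*699 = (20 + 8*23)*699 = (20 + 184)*699 = 204*699 = 142596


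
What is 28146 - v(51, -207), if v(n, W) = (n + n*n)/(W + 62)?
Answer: 4083822/145 ≈ 28164.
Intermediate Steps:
v(n, W) = (n + n²)/(62 + W)
28146 - v(51, -207) = 28146 - 51*(1 + 51)/(62 - 207) = 28146 - 51*52/(-145) = 28146 - 51*(-1)*52/145 = 28146 - 1*(-2652/145) = 28146 + 2652/145 = 4083822/145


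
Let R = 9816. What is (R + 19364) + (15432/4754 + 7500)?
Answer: 87196076/2377 ≈ 36683.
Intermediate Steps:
(R + 19364) + (15432/4754 + 7500) = (9816 + 19364) + (15432/4754 + 7500) = 29180 + (15432*(1/4754) + 7500) = 29180 + (7716/2377 + 7500) = 29180 + 17835216/2377 = 87196076/2377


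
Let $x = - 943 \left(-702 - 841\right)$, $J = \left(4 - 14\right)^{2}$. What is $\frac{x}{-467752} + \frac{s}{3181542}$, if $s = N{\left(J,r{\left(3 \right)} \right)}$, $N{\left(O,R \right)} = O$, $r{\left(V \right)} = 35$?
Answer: $- \frac{2314626365179}{744086316792} \approx -3.1107$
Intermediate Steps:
$J = 100$ ($J = \left(-10\right)^{2} = 100$)
$x = 1455049$ ($x = \left(-943\right) \left(-1543\right) = 1455049$)
$s = 100$
$\frac{x}{-467752} + \frac{s}{3181542} = \frac{1455049}{-467752} + \frac{100}{3181542} = 1455049 \left(- \frac{1}{467752}\right) + 100 \cdot \frac{1}{3181542} = - \frac{1455049}{467752} + \frac{50}{1590771} = - \frac{2314626365179}{744086316792}$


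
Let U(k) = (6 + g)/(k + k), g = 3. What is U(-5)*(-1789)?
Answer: 16101/10 ≈ 1610.1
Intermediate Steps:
U(k) = 9/(2*k) (U(k) = (6 + 3)/(k + k) = 9/((2*k)) = 9*(1/(2*k)) = 9/(2*k))
U(-5)*(-1789) = ((9/2)/(-5))*(-1789) = ((9/2)*(-⅕))*(-1789) = -9/10*(-1789) = 16101/10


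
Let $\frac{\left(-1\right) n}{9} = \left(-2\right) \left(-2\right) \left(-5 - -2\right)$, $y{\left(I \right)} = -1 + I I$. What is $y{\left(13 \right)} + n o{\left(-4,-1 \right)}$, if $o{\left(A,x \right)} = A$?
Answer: $-264$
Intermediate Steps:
$y{\left(I \right)} = -1 + I^{2}$
$n = 108$ ($n = - 9 \left(-2\right) \left(-2\right) \left(-5 - -2\right) = - 9 \cdot 4 \left(-5 + 2\right) = - 9 \cdot 4 \left(-3\right) = \left(-9\right) \left(-12\right) = 108$)
$y{\left(13 \right)} + n o{\left(-4,-1 \right)} = \left(-1 + 13^{2}\right) + 108 \left(-4\right) = \left(-1 + 169\right) - 432 = 168 - 432 = -264$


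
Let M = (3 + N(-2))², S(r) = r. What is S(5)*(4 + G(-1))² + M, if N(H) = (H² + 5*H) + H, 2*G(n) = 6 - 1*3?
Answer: 705/4 ≈ 176.25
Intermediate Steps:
G(n) = 3/2 (G(n) = (6 - 1*3)/2 = (6 - 3)/2 = (½)*3 = 3/2)
N(H) = H² + 6*H
M = 25 (M = (3 - 2*(6 - 2))² = (3 - 2*4)² = (3 - 8)² = (-5)² = 25)
S(5)*(4 + G(-1))² + M = 5*(4 + 3/2)² + 25 = 5*(11/2)² + 25 = 5*(121/4) + 25 = 605/4 + 25 = 705/4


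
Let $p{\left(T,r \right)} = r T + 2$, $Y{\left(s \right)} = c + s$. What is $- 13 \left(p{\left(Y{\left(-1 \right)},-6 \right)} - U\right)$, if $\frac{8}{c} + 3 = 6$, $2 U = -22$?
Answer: $-39$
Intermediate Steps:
$U = -11$ ($U = \frac{1}{2} \left(-22\right) = -11$)
$c = \frac{8}{3}$ ($c = \frac{8}{-3 + 6} = \frac{8}{3} \approx 2.6667$)
$Y{\left(s \right)} = \frac{8}{3} + s$
$p{\left(T,r \right)} = 2 + T r$ ($p{\left(T,r \right)} = T r + 2 = 2 + T r$)
$- 13 \left(p{\left(Y{\left(-1 \right)},-6 \right)} - U\right) = - 13 \left(\left(2 + \left(\frac{8}{3} - 1\right) \left(-6\right)\right) - -11\right) = - 13 \left(\left(2 + \frac{5}{3} \left(-6\right)\right) + 11\right) = - 13 \left(\left(2 - 10\right) + 11\right) = - 13 \left(-8 + 11\right) = \left(-13\right) 3 = -39$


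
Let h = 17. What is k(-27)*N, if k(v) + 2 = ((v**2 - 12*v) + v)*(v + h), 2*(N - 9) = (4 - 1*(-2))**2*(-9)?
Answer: 1570086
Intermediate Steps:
N = -153 (N = 9 + ((4 - 1*(-2))**2*(-9))/2 = 9 + ((4 + 2)**2*(-9))/2 = 9 + (6**2*(-9))/2 = 9 + (36*(-9))/2 = 9 + (1/2)*(-324) = 9 - 162 = -153)
k(v) = -2 + (17 + v)*(v**2 - 11*v) (k(v) = -2 + ((v**2 - 12*v) + v)*(v + 17) = -2 + (v**2 - 11*v)*(17 + v) = -2 + (17 + v)*(v**2 - 11*v))
k(-27)*N = (-2 + (-27)**3 - 187*(-27) + 6*(-27)**2)*(-153) = (-2 - 19683 + 5049 + 6*729)*(-153) = (-2 - 19683 + 5049 + 4374)*(-153) = -10262*(-153) = 1570086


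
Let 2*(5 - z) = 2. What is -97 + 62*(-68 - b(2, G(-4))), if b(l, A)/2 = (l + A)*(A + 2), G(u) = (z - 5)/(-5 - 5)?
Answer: -121496/25 ≈ -4859.8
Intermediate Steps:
z = 4 (z = 5 - ½*2 = 5 - 1 = 4)
G(u) = ⅒ (G(u) = (4 - 5)/(-5 - 5) = -1/(-10) = -1*(-⅒) = ⅒)
b(l, A) = 2*(2 + A)*(A + l) (b(l, A) = 2*((l + A)*(A + 2)) = 2*((A + l)*(2 + A)) = 2*((2 + A)*(A + l)) = 2*(2 + A)*(A + l))
-97 + 62*(-68 - b(2, G(-4))) = -97 + 62*(-68 - (2*(⅒)² + 4*(⅒) + 4*2 + 2*(⅒)*2)) = -97 + 62*(-68 - (2*(1/100) + ⅖ + 8 + ⅖)) = -97 + 62*(-68 - (1/50 + ⅖ + 8 + ⅖)) = -97 + 62*(-68 - 1*441/50) = -97 + 62*(-68 - 441/50) = -97 + 62*(-3841/50) = -97 - 119071/25 = -121496/25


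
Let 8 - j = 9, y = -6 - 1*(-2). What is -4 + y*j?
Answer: 0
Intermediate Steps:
y = -4 (y = -6 + 2 = -4)
j = -1 (j = 8 - 1*9 = 8 - 9 = -1)
-4 + y*j = -4 - 4*(-1) = -4 + 4 = 0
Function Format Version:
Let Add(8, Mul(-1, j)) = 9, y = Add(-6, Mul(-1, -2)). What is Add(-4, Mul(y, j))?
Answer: 0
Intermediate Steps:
y = -4 (y = Add(-6, 2) = -4)
j = -1 (j = Add(8, Mul(-1, 9)) = Add(8, -9) = -1)
Add(-4, Mul(y, j)) = Add(-4, Mul(-4, -1)) = Add(-4, 4) = 0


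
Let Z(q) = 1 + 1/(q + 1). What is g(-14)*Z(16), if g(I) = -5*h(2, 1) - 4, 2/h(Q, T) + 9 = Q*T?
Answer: -324/119 ≈ -2.7227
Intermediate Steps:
h(Q, T) = 2/(-9 + Q*T)
Z(q) = 1 + 1/(1 + q)
g(I) = -18/7 (g(I) = -10/(-9 + 2*1) - 4 = -10/(-9 + 2) - 4 = -10/(-7) - 4 = -10*(-1)/7 - 4 = -5*(-2/7) - 4 = 10/7 - 4 = -18/7)
g(-14)*Z(16) = -18*(2 + 16)/(7*(1 + 16)) = -18*18/(7*17) = -18*18/119 = -18/7*18/17 = -324/119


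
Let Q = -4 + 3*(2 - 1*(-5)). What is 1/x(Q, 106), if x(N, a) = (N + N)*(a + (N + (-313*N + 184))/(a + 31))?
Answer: 137/319668 ≈ 0.00042857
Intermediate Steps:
Q = 17 (Q = -4 + 3*(2 + 5) = -4 + 3*7 = -4 + 21 = 17)
x(N, a) = 2*N*(a + (184 - 312*N)/(31 + a)) (x(N, a) = (2*N)*(a + (N + (184 - 313*N))/(31 + a)) = (2*N)*(a + (184 - 312*N)/(31 + a)) = 2*N*(a + (184 - 312*N)/(31 + a)))
1/x(Q, 106) = 1/(2*17*(184 + 106² - 312*17 + 31*106)/(31 + 106)) = 1/(2*17*(184 + 11236 - 5304 + 3286)/137) = 1/(2*17*(1/137)*9402) = 1/(319668/137) = 137/319668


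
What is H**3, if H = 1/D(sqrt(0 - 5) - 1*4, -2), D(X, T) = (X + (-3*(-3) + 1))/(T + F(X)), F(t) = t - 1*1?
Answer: 2*(71*sqrt(5) + 119*I)/(-126*I + 103*sqrt(5)) ≈ 0.62596 + 1.3758*I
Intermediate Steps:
F(t) = -1 + t (F(t) = t - 1 = -1 + t)
D(X, T) = (10 + X)/(-1 + T + X) (D(X, T) = (X + (-3*(-3) + 1))/(T + (-1 + X)) = (X + (9 + 1))/(-1 + T + X) = (X + 10)/(-1 + T + X) = (10 + X)/(-1 + T + X))
H = (-7 + I*sqrt(5))/(6 + I*sqrt(5)) (H = 1/((10 + (sqrt(0 - 5) - 1*4))/(-1 - 2 + (sqrt(0 - 5) - 1*4))) = 1/((10 + (sqrt(-5) - 4))/(-1 - 2 + (sqrt(-5) - 4))) = 1/((10 + (I*sqrt(5) - 4))/(-1 - 2 + (I*sqrt(5) - 4))) = 1/((10 + (-4 + I*sqrt(5)))/(-1 - 2 + (-4 + I*sqrt(5)))) = 1/((6 + I*sqrt(5))/(-7 + I*sqrt(5))) = (-7 + I*sqrt(5))/(6 + I*sqrt(5)) ≈ -0.90244 + 0.709*I)
H**3 = (-37/41 + 13*I*sqrt(5)/41)**3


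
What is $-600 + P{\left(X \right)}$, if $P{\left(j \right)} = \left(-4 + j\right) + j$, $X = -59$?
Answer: $-722$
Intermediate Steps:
$P{\left(j \right)} = -4 + 2 j$
$-600 + P{\left(X \right)} = -600 + \left(-4 + 2 \left(-59\right)\right) = -600 - 122 = -722$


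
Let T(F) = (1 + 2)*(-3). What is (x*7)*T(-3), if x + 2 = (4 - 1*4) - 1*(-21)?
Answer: -1197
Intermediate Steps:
T(F) = -9 (T(F) = 3*(-3) = -9)
x = 19 (x = -2 + ((4 - 1*4) - 1*(-21)) = -2 + ((4 - 4) + 21) = -2 + (0 + 21) = -2 + 21 = 19)
(x*7)*T(-3) = (19*7)*(-9) = 133*(-9) = -1197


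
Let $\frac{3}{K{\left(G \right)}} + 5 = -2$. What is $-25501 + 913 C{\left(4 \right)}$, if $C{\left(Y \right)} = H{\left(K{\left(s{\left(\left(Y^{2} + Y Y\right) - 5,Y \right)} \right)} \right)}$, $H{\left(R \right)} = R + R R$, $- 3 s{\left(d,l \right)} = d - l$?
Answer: $- \frac{1260505}{49} \approx -25725.0$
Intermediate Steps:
$s{\left(d,l \right)} = - \frac{d}{3} + \frac{l}{3}$ ($s{\left(d,l \right)} = - \frac{d - l}{3} = - \frac{d}{3} + \frac{l}{3}$)
$K{\left(G \right)} = - \frac{3}{7}$ ($K{\left(G \right)} = \frac{3}{-5 - 2} = \frac{3}{-7} = 3 \left(- \frac{1}{7}\right) = - \frac{3}{7}$)
$H{\left(R \right)} = R + R^{2}$
$C{\left(Y \right)} = - \frac{12}{49}$ ($C{\left(Y \right)} = - \frac{3 \left(1 - \frac{3}{7}\right)}{7} = \left(- \frac{3}{7}\right) \frac{4}{7} = - \frac{12}{49}$)
$-25501 + 913 C{\left(4 \right)} = -25501 + 913 \left(- \frac{12}{49}\right) = -25501 - \frac{10956}{49} = - \frac{1260505}{49}$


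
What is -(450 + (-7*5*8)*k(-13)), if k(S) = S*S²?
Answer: -615610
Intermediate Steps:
k(S) = S³
-(450 + (-7*5*8)*k(-13)) = -(450 + (-7*5*8)*(-13)³) = -(450 - 35*8*(-2197)) = -(450 - 280*(-2197)) = -(450 + 615160) = -1*615610 = -615610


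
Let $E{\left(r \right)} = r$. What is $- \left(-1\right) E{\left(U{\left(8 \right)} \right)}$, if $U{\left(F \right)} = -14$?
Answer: $-14$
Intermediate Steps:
$- \left(-1\right) E{\left(U{\left(8 \right)} \right)} = - \left(-1\right) \left(-14\right) = \left(-1\right) 14 = -14$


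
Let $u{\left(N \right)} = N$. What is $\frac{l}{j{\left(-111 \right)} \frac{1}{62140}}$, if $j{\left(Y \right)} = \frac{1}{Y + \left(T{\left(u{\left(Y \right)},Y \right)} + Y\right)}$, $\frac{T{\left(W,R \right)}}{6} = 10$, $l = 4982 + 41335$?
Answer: $-466258417560$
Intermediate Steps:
$l = 46317$
$T{\left(W,R \right)} = 60$ ($T{\left(W,R \right)} = 6 \cdot 10 = 60$)
$j{\left(Y \right)} = \frac{1}{60 + 2 Y}$ ($j{\left(Y \right)} = \frac{1}{Y + \left(60 + Y\right)} = \frac{1}{60 + 2 Y}$)
$\frac{l}{j{\left(-111 \right)} \frac{1}{62140}} = \frac{46317}{\frac{1}{2 \left(30 - 111\right)} \frac{1}{62140}} = \frac{46317}{\frac{1}{2 \left(-81\right)} \frac{1}{62140}} = \frac{46317}{\frac{1}{2} \left(- \frac{1}{81}\right) \frac{1}{62140}} = \frac{46317}{\left(- \frac{1}{162}\right) \frac{1}{62140}} = \frac{46317}{- \frac{1}{10066680}} = 46317 \left(-10066680\right) = -466258417560$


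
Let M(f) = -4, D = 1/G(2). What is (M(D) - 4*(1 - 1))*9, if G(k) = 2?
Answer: -36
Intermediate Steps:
D = ½ (D = 1/2 = ½ ≈ 0.50000)
(M(D) - 4*(1 - 1))*9 = (-4 - 4*(1 - 1))*9 = (-4 - 4*0)*9 = (-4 + 0)*9 = -4*9 = -36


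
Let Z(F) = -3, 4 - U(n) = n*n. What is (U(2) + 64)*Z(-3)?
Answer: -192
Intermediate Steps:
U(n) = 4 - n**2 (U(n) = 4 - n*n = 4 - n**2)
(U(2) + 64)*Z(-3) = ((4 - 1*2**2) + 64)*(-3) = ((4 - 1*4) + 64)*(-3) = ((4 - 4) + 64)*(-3) = (0 + 64)*(-3) = 64*(-3) = -192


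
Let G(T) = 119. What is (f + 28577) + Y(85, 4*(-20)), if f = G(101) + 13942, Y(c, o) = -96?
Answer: 42542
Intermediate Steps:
f = 14061 (f = 119 + 13942 = 14061)
(f + 28577) + Y(85, 4*(-20)) = (14061 + 28577) - 96 = 42638 - 96 = 42542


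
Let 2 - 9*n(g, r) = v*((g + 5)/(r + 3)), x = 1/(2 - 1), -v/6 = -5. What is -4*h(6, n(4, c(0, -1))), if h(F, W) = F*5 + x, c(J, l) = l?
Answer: -124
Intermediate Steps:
v = 30 (v = -6*(-5) = 30)
x = 1 (x = 1/1 = 1)
n(g, r) = 2/9 - 10*(5 + g)/(3*(3 + r)) (n(g, r) = 2/9 - 10*(g + 5)/(r + 3)/3 = 2/9 - 10*(5 + g)/(3 + r)/3 = 2/9 - 10*(5 + g)/(3*(3 + r)))
h(F, W) = 1 + 5*F (h(F, W) = F*5 + 1 = 5*F + 1 = 1 + 5*F)
-4*h(6, n(4, c(0, -1))) = -4*(1 + 5*6) = -4*(1 + 30) = -4*31 = -124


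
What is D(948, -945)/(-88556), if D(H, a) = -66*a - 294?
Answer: -15519/22139 ≈ -0.70098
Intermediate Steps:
D(H, a) = -294 - 66*a
D(948, -945)/(-88556) = (-294 - 66*(-945))/(-88556) = (-294 + 62370)*(-1/88556) = 62076*(-1/88556) = -15519/22139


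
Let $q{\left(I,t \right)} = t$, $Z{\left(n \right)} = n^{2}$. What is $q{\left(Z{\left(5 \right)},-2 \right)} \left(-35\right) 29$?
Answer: $2030$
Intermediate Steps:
$q{\left(Z{\left(5 \right)},-2 \right)} \left(-35\right) 29 = \left(-2\right) \left(-35\right) 29 = 70 \cdot 29 = 2030$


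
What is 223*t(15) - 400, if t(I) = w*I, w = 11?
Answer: 36395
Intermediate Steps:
t(I) = 11*I
223*t(15) - 400 = 223*(11*15) - 400 = 223*165 - 400 = 36795 - 400 = 36395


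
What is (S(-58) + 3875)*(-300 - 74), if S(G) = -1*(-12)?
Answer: -1453738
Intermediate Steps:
S(G) = 12
(S(-58) + 3875)*(-300 - 74) = (12 + 3875)*(-300 - 74) = 3887*(-374) = -1453738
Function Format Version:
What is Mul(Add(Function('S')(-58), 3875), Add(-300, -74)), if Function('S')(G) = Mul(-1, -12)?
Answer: -1453738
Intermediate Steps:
Function('S')(G) = 12
Mul(Add(Function('S')(-58), 3875), Add(-300, -74)) = Mul(Add(12, 3875), Add(-300, -74)) = Mul(3887, -374) = -1453738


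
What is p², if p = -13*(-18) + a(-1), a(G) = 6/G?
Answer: 51984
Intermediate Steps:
p = 228 (p = -13*(-18) + 6/(-1) = 234 + 6*(-1) = 234 - 6 = 228)
p² = 228² = 51984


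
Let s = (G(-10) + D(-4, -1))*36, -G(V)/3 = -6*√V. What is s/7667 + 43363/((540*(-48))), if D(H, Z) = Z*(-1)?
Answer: -331531001/198728640 + 648*I*√10/7667 ≈ -1.6683 + 0.26727*I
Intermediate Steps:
G(V) = 18*√V (G(V) = -(-18)*√V = 18*√V)
D(H, Z) = -Z
s = 36 + 648*I*√10 (s = (18*√(-10) - 1*(-1))*36 = (18*(I*√10) + 1)*36 = (18*I*√10 + 1)*36 = (1 + 18*I*√10)*36 = 36 + 648*I*√10 ≈ 36.0 + 2049.2*I)
s/7667 + 43363/((540*(-48))) = (36 + 648*I*√10)/7667 + 43363/((540*(-48))) = (36 + 648*I*√10)*(1/7667) + 43363/(-25920) = (36/7667 + 648*I*√10/7667) + 43363*(-1/25920) = (36/7667 + 648*I*√10/7667) - 43363/25920 = -331531001/198728640 + 648*I*√10/7667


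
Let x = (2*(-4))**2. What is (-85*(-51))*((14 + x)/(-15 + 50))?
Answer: 67626/7 ≈ 9660.9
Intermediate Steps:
x = 64 (x = (-8)**2 = 64)
(-85*(-51))*((14 + x)/(-15 + 50)) = (-85*(-51))*((14 + 64)/(-15 + 50)) = 4335*(78/35) = 67626/7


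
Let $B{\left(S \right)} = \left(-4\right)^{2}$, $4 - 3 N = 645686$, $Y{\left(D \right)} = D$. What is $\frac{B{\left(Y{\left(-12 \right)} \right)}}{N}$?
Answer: $- \frac{24}{322841} \approx -7.434 \cdot 10^{-5}$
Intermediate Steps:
$N = - \frac{645682}{3}$ ($N = \frac{4}{3} - \frac{645686}{3} = - \frac{645682}{3} \approx -2.1523 \cdot 10^{5}$)
$B{\left(S \right)} = 16$
$\frac{B{\left(Y{\left(-12 \right)} \right)}}{N} = \frac{16}{- \frac{645682}{3}} = 16 \left(- \frac{3}{645682}\right) = - \frac{24}{322841}$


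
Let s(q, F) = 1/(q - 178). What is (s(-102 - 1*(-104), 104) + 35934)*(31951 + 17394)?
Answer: 312076679135/176 ≈ 1.7732e+9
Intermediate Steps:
s(q, F) = 1/(-178 + q)
(s(-102 - 1*(-104), 104) + 35934)*(31951 + 17394) = (1/(-178 + (-102 - 1*(-104))) + 35934)*(31951 + 17394) = (1/(-178 + (-102 + 104)) + 35934)*49345 = (1/(-178 + 2) + 35934)*49345 = (1/(-176) + 35934)*49345 = (-1/176 + 35934)*49345 = (6324383/176)*49345 = 312076679135/176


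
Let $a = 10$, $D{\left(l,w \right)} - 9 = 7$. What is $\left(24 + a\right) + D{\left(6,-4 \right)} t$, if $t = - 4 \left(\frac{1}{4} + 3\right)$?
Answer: $-174$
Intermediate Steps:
$D{\left(l,w \right)} = 16$ ($D{\left(l,w \right)} = 9 + 7 = 16$)
$t = -13$ ($t = - 4 \left(\frac{1}{4} + 3\right) = \left(-4\right) \frac{13}{4} = -13$)
$\left(24 + a\right) + D{\left(6,-4 \right)} t = \left(24 + 10\right) + 16 \left(-13\right) = 34 - 208 = -174$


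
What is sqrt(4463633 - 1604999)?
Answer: 3*sqrt(317626) ≈ 1690.8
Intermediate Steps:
sqrt(4463633 - 1604999) = sqrt(2858634) = 3*sqrt(317626)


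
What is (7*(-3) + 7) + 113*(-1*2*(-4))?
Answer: 890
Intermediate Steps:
(7*(-3) + 7) + 113*(-1*2*(-4)) = (-21 + 7) + 113*(-2*(-4)) = -14 + 113*8 = -14 + 904 = 890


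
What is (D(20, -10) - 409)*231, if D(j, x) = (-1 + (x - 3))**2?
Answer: -49203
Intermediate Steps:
D(j, x) = (-4 + x)**2 (D(j, x) = (-1 + (-3 + x))**2 = (-4 + x)**2)
(D(20, -10) - 409)*231 = ((-4 - 10)**2 - 409)*231 = ((-14)**2 - 409)*231 = (196 - 409)*231 = -213*231 = -49203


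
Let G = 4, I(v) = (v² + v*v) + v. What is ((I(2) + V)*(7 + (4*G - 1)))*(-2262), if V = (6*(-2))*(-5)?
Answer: -3483480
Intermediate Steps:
V = 60 (V = -12*(-5) = 60)
I(v) = v + 2*v² (I(v) = (v² + v²) + v = 2*v² + v = v + 2*v²)
((I(2) + V)*(7 + (4*G - 1)))*(-2262) = ((2*(1 + 2*2) + 60)*(7 + (4*4 - 1)))*(-2262) = ((2*(1 + 4) + 60)*(7 + (16 - 1)))*(-2262) = ((2*5 + 60)*(7 + 15))*(-2262) = ((10 + 60)*22)*(-2262) = (70*22)*(-2262) = 1540*(-2262) = -3483480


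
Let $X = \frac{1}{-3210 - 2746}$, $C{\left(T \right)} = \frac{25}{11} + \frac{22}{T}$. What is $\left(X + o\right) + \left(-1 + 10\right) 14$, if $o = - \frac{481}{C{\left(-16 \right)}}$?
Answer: $- \frac{192819623}{470524} \approx -409.8$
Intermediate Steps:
$C{\left(T \right)} = \frac{25}{11} + \frac{22}{T}$ ($C{\left(T \right)} = 25 \cdot \frac{1}{11} + \frac{22}{T} = \frac{25}{11} + \frac{22}{T}$)
$o = - \frac{42328}{79}$ ($o = - \frac{481}{\frac{25}{11} + \frac{22}{-16}} = - \frac{481}{\frac{25}{11} + 22 \left(- \frac{1}{16}\right)} = - \frac{481}{\frac{25}{11} - \frac{11}{8}} = - \frac{481}{\frac{79}{88}} = \left(-481\right) \frac{88}{79} = - \frac{42328}{79} \approx -535.8$)
$X = - \frac{1}{5956}$ ($X = \frac{1}{-5956} = - \frac{1}{5956} \approx -0.0001679$)
$\left(X + o\right) + \left(-1 + 10\right) 14 = \left(- \frac{1}{5956} - \frac{42328}{79}\right) + \left(-1 + 10\right) 14 = - \frac{252105647}{470524} + 9 \cdot 14 = - \frac{252105647}{470524} + 126 = - \frac{192819623}{470524}$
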